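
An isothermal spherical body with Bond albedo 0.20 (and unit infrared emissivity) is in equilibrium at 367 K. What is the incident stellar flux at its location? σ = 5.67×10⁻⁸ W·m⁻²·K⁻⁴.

(1−a)S·πr² = σ·4πr²·T⁴ ⇒ S = 4σT⁴/(1−a).
S = 4·5.67×10⁻⁸·1.814×10¹⁰/0.800.

S ≈ 5140 W/m²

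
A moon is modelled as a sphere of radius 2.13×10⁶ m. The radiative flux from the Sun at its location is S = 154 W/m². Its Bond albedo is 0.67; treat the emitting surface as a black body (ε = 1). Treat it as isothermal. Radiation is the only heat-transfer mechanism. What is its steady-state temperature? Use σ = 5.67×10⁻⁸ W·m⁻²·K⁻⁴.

At equilibrium, absorbed power = emitted power.
Absorbing cross-section = πr² = 1.425×10¹³ m²; emitting surface = 4πr² = 5.701×10¹³ m² (ratio 4).
(1−a)S·A_cross = εσ·A_surf·T⁴  ⇒  T⁴ = (1−a)S/(4σ).
T⁴ = 0.330·154/(4·5.67×10⁻⁸) = 2.241×10⁸ K⁴.
T = (2.241×10⁸)^(1/4).

T ≈ 122 K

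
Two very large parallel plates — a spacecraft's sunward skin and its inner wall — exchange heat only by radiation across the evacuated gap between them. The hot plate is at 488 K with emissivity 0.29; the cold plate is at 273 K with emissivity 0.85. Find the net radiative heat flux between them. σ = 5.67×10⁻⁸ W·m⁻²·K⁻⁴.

q ≈ 800 W/m²

For two infinite grey parallel plates, q = σ(T₁⁴ − T₂⁴)/(1/ε₁ + 1/ε₂ − 1).
T₁⁴ − T₂⁴ = 5.671×10¹⁰ − 5.555×10⁹ = 5.116×10¹⁰ K⁴.
1/ε₁ + 1/ε₂ − 1 = 3.448 + 1.176 − 1 = 3.625.
q = 5.67×10⁻⁸ × 5.116×10¹⁰ / 3.625.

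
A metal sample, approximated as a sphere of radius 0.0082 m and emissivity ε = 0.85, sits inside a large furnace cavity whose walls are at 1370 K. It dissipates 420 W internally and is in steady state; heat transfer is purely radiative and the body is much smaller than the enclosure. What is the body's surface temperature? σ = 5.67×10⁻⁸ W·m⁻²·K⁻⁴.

T ≈ 1930 K

For a small grey body in a large enclosure, net radiated power = εσA(T⁴ − T_w⁴).
Steady state: P = εσA(T⁴ − T_w⁴) with A = 4πr² = 8.450×10⁻⁴ m².
T⁴ = P/(εσA) + T_w⁴ = 420/(0.85·5.67×10⁻⁸·8.450×10⁻⁴) + (1370)⁴
    = 1.031×10¹³ + 3.523×10¹² = 1.384×10¹³ K⁴.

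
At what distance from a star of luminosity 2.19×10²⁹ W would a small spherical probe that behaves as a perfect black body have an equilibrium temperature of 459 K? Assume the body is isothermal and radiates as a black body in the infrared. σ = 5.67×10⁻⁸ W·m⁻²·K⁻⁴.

For an isothermal black-emitting sphere, (1−a)S·πr² = σ·4πr²·T⁴ ⇒ S = 4σT⁴/(1−a).
S = 4·5.67×10⁻⁸·(459)⁴/1.00 = 10070 W/m².
Flux falls as S = L/(4πd²), so d = √(L/(4πS)) = √(2.19×10²⁹/(4π·10070)).

d ≈ 1.32×10¹² m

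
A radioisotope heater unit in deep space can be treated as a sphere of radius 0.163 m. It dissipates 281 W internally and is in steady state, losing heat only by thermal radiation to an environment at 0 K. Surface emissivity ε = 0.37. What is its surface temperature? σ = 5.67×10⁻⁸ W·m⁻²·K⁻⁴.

Steady state: internal power = radiated power, P = εσA T⁴.
Radiating area A = 4πr² = 0.3339 m².
T⁴ = P/(εσA) = 281/(0.37·5.67×10⁻⁸·0.3339) = 4.012×10¹⁰ K⁴.
T = (4.012×10¹⁰)^(1/4).

T ≈ 448 K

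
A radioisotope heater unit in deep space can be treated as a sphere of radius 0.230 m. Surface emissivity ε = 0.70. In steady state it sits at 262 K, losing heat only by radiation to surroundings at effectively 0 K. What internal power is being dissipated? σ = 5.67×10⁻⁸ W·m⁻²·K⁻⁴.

P ≈ 124 W

Steady state: P = εσA T⁴.
A = 4πr² = 0.6648 m²; T⁴ = (262)⁴ = 4.712×10⁹ K⁴.
P = 0.70 × 5.67×10⁻⁸ × 0.6648 × 4.712×10⁹.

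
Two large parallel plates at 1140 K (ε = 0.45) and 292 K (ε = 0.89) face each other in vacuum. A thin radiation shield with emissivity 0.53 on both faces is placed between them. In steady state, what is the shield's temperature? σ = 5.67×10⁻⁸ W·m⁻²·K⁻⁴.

T_s ≈ 904 K

In steady state the net flux on the hot side equals that on the cold side.
σ(T₁⁴−T_s⁴)/D₁ = σ(T_s⁴−T₂⁴)/D₂, with D₁ = 1/ε₁+1/ε_s−1 = 3.109, D₂ = 1/ε_s+1/ε₂−1 = 2.010.
Solve for T_s⁴: T_s⁴ = (D₂·T₁⁴ + D₁·T₂⁴)/(D₁+D₂) = 6.677×10¹¹ K⁴.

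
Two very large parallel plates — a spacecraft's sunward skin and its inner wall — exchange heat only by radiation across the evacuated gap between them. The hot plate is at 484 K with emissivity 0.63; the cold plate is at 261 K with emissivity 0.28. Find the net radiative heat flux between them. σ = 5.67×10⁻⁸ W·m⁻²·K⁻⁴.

q ≈ 685 W/m²

For two infinite grey parallel plates, q = σ(T₁⁴ − T₂⁴)/(1/ε₁ + 1/ε₂ − 1).
T₁⁴ − T₂⁴ = 5.488×10¹⁰ − 4.640×10⁹ = 5.024×10¹⁰ K⁴.
1/ε₁ + 1/ε₂ − 1 = 1.587 + 3.571 − 1 = 4.159.
q = 5.67×10⁻⁸ × 5.024×10¹⁰ / 4.159.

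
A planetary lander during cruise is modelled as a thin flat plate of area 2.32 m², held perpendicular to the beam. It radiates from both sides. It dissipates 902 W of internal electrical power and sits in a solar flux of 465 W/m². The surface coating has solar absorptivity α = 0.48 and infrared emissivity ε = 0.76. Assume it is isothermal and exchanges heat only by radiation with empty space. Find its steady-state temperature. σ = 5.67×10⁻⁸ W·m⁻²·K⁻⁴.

T ≈ 290 K

At steady state, absorbed solar power + internal power = radiated power.
Absorbed: α·S·A_cross = 0.48·465·2.320 = 517.8 W (cross-section A).
Total input = 517.8 + 902 = 1420 W.
Radiated: εσ·A_surf·T⁴ with A_surf = 2A = 4.640 m².
T⁴ = 1420/(0.76·5.67×10⁻⁸·4.640) = 7.101×10⁹ K⁴.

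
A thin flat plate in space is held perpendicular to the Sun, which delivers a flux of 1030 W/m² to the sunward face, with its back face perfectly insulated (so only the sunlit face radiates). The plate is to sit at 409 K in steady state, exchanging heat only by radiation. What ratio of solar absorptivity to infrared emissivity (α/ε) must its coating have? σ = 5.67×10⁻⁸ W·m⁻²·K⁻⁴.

α/ε ≈ 1.54

Balance: αS·A = εσ·1A·T⁴ ⇒ α/ε = σT⁴/S.
α/ε = 5.67×10⁻⁸·(409)⁴/1030 = 5.67×10⁻⁸·2.798×10¹⁰/1030.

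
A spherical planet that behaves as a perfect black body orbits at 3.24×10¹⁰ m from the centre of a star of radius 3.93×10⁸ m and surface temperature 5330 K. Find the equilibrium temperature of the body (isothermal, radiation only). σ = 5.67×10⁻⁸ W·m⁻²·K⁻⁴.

The star's surface emits σT_*⁴; at distance d the flux is S = σT_*⁴(R_*/d)².
S = 5.67×10⁻⁸·(5330)⁴·(3.93×10⁸/3.24×10¹⁰)² = 6733 W/m².
For an isothermal sphere T⁴ = (1−a)S/(4σ) = 2.969×10¹⁰ K⁴.

T ≈ 415 K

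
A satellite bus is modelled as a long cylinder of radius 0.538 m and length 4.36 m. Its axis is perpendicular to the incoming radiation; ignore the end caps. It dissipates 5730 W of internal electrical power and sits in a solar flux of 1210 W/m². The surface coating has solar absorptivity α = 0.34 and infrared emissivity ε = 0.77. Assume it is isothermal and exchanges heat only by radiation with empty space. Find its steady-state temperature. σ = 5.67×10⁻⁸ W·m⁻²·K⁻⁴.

T ≈ 330 K

At steady state, absorbed solar power + internal power = radiated power.
Absorbed: α·S·A_cross = 0.34·1210·4.691 = 1930 W (cross-section 2rL).
Total input = 1930 + 5730 = 7660 W.
Radiated: εσ·A_surf·T⁴ with A_surf = 2πrL = 14.74 m².
T⁴ = 7660/(0.77·5.67×10⁻⁸·14.74) = 1.190×10¹⁰ K⁴.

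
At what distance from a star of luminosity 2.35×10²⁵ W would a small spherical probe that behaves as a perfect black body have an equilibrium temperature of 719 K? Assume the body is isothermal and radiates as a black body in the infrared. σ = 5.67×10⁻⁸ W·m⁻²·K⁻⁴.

For an isothermal black-emitting sphere, (1−a)S·πr² = σ·4πr²·T⁴ ⇒ S = 4σT⁴/(1−a).
S = 4·5.67×10⁻⁸·(719)⁴/1.00 = 60610 W/m².
Flux falls as S = L/(4πd²), so d = √(L/(4πS)) = √(2.35×10²⁵/(4π·60610)).

d ≈ 5.55×10⁹ m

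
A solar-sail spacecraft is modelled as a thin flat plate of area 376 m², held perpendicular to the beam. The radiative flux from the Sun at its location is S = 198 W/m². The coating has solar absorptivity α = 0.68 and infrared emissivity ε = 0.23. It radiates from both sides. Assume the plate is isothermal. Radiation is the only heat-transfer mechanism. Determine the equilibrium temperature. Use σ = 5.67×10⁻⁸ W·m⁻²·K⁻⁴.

At equilibrium, absorbed power = emitted power.
Absorbing cross-section = A = 376.0 m²; emitting surface = 2A = 752.0 m² (ratio 2).
αS·A_cross = εσ·A_surf·T⁴  ⇒  T⁴ = αS/(ε·2σ).
T⁴ = 0.680·198/(0.23·2·5.67×10⁻⁸) = 5.162×10⁹ K⁴.
T = (5.162×10⁹)^(1/4).

T ≈ 268 K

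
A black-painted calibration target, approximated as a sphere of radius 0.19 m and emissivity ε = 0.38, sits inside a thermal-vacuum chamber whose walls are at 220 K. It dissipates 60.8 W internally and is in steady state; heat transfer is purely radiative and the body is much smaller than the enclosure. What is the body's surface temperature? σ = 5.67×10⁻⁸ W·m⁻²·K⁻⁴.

T ≈ 304 K

For a small grey body in a large enclosure, net radiated power = εσA(T⁴ − T_w⁴).
Steady state: P = εσA(T⁴ − T_w⁴) with A = 4πr² = 0.4536 m².
T⁴ = P/(εσA) + T_w⁴ = 60.8/(0.38·5.67×10⁻⁸·0.4536) + (220)⁴
    = 6.220×10⁹ + 2.343×10⁹ = 8.563×10⁹ K⁴.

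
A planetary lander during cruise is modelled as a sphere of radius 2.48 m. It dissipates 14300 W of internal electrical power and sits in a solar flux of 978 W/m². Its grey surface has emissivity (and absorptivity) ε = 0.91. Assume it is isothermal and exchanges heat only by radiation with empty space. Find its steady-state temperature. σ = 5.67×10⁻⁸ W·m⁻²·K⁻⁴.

At steady state, absorbed solar power + internal power = radiated power.
Absorbed: α·S·A_cross = 0.91·978·19.32 = 17200 W (cross-section πr²).
Total input = 17200 + 14300 = 31500 W.
Radiated: εσ·A_surf·T⁴ with A_surf = 4πr² = 77.29 m².
T⁴ = 31500/(0.91·5.67×10⁻⁸·77.29) = 7.898×10⁹ K⁴.

T ≈ 298 K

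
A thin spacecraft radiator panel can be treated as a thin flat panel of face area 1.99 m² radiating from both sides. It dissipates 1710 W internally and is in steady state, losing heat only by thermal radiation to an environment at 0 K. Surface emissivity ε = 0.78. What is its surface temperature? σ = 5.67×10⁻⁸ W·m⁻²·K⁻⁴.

Steady state: internal power = radiated power, P = εσA T⁴.
Radiating area A = 2·1.99 = 3.980 m².
T⁴ = P/(εσA) = 1710/(0.78·5.67×10⁻⁸·3.980) = 9.715×10⁹ K⁴.
T = (9.715×10⁹)^(1/4).

T ≈ 314 K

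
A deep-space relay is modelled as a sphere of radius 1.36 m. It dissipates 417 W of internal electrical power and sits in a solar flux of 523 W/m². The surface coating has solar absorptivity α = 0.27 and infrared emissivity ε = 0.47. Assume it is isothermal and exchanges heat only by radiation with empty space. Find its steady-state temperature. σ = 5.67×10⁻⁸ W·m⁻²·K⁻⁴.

T ≈ 211 K

At steady state, absorbed solar power + internal power = radiated power.
Absorbed: α·S·A_cross = 0.27·523·5.811 = 820.5 W (cross-section πr²).
Total input = 820.5 + 417 = 1238 W.
Radiated: εσ·A_surf·T⁴ with A_surf = 4πr² = 23.24 m².
T⁴ = 1238/(0.47·5.67×10⁻⁸·23.24) = 1.998×10⁹ K⁴.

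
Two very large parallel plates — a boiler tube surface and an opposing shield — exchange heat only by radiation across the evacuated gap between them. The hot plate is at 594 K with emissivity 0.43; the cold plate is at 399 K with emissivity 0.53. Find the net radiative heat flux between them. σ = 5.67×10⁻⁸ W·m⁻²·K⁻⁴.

For two infinite grey parallel plates, q = σ(T₁⁴ − T₂⁴)/(1/ε₁ + 1/ε₂ − 1).
T₁⁴ − T₂⁴ = 1.245×10¹¹ − 2.534×10¹⁰ = 9.915×10¹⁰ K⁴.
1/ε₁ + 1/ε₂ − 1 = 2.326 + 1.887 − 1 = 3.212.
q = 5.67×10⁻⁸ × 9.915×10¹⁰ / 3.212.

q ≈ 1750 W/m²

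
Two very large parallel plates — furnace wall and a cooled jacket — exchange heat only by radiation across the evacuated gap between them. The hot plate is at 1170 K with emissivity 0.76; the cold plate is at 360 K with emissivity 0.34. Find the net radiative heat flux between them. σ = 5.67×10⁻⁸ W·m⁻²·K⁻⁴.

q ≈ 32300 W/m²

For two infinite grey parallel plates, q = σ(T₁⁴ − T₂⁴)/(1/ε₁ + 1/ε₂ − 1).
T₁⁴ − T₂⁴ = 1.874×10¹² − 1.680×10¹⁰ = 1.857×10¹² K⁴.
1/ε₁ + 1/ε₂ − 1 = 1.316 + 2.941 − 1 = 3.257.
q = 5.67×10⁻⁸ × 1.857×10¹² / 3.257.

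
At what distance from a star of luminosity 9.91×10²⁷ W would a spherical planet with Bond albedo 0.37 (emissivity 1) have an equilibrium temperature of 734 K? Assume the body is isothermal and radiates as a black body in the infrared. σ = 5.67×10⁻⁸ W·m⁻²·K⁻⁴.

d ≈ 8.69×10¹⁰ m

For an isothermal black-emitting sphere, (1−a)S·πr² = σ·4πr²·T⁴ ⇒ S = 4σT⁴/(1−a).
S = 4·5.67×10⁻⁸·(734)⁴/0.630 = 1.045×10⁵ W/m².
Flux falls as S = L/(4πd²), so d = √(L/(4πS)) = √(9.91×10²⁷/(4π·1.045×10⁵)).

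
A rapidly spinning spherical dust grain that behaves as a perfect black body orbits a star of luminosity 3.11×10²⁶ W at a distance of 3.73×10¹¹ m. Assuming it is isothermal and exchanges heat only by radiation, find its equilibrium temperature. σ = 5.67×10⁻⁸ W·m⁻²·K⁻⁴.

T ≈ 167 K

First find the stellar flux at distance d: S = L/(4πd²) = 3.11×10²⁶/(4π·(3.73×10¹¹)²) = 177.9 W/m².
For an isothermal sphere, absorbed (1−a)S·πr² = emitted σ·4πr²·T⁴, so T⁴ = (1−a)S/(4σ).
T⁴ = 1.00·177.9/(4·5.67×10⁻⁸) = 7.843×10⁸ K⁴.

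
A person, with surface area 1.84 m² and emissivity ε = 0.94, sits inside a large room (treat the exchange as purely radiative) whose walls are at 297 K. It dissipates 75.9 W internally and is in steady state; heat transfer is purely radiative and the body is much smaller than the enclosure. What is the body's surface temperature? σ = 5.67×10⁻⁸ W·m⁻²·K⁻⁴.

T ≈ 304 K

For a small grey body in a large enclosure, net radiated power = εσA(T⁴ − T_w⁴).
Steady state: P = εσA(T⁴ − T_w⁴) with A = 1.84 m².
T⁴ = P/(εσA) + T_w⁴ = 75.9/(0.94·5.67×10⁻⁸·1.840) + (297)⁴
    = 7.740×10⁸ + 7.781×10⁹ = 8.555×10⁹ K⁴.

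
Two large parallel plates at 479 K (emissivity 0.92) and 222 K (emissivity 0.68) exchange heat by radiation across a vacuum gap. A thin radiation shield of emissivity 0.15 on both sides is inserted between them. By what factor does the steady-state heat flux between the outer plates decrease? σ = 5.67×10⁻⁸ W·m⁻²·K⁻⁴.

factor ≈ 8.92

Without shield: q₀ = σΔ(T⁴)/(1/ε₁+1/ε₂−1) with denominator 1.558.
With shield the two gaps are in series; the resistances add: (1/ε₁+1/ε_s−1)+(1/ε_s+1/ε₂−1) = 6.754+7.137 = 13.89.
Heat-flux ratio q₀/q = 13.89/1.558.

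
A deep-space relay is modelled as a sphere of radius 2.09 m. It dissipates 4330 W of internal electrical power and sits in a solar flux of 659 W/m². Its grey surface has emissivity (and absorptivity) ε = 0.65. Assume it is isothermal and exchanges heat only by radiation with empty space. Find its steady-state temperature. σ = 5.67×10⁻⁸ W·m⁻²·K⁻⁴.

At steady state, absorbed solar power + internal power = radiated power.
Absorbed: α·S·A_cross = 0.65·659·13.72 = 5878 W (cross-section πr²).
Total input = 5878 + 4330 = 10210 W.
Radiated: εσ·A_surf·T⁴ with A_surf = 4πr² = 54.89 m².
T⁴ = 10210/(0.65·5.67×10⁻⁸·54.89) = 5.046×10⁹ K⁴.

T ≈ 267 K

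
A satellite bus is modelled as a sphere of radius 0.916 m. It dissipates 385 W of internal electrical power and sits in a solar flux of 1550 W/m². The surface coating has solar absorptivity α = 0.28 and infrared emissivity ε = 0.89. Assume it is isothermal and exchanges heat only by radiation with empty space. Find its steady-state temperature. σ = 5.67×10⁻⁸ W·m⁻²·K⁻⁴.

At steady state, absorbed solar power + internal power = radiated power.
Absorbed: α·S·A_cross = 0.28·1550·2.636 = 1144 W (cross-section πr²).
Total input = 1144 + 385 = 1529 W.
Radiated: εσ·A_surf·T⁴ with A_surf = 4πr² = 10.54 m².
T⁴ = 1529/(0.89·5.67×10⁻⁸·10.54) = 2.874×10⁹ K⁴.

T ≈ 232 K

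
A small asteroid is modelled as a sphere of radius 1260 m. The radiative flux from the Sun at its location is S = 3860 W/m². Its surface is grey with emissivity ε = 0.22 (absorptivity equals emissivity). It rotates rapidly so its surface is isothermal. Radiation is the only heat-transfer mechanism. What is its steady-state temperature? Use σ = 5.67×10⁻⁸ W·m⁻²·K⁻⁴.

At equilibrium, absorbed power = emitted power.
Absorbing cross-section = πr² = 4.988×10⁶ m²; emitting surface = 4πr² = 1.995×10⁷ m² (ratio 4).
εS·A_cross = εσ·A_surf·T⁴  ⇒  T⁴ = S/(4σ)   (ε cancels).
T⁴ = 3860/(4·5.67×10⁻⁸) = 1.702×10¹⁰ K⁴.
T = (1.702×10¹⁰)^(1/4).

T ≈ 361 K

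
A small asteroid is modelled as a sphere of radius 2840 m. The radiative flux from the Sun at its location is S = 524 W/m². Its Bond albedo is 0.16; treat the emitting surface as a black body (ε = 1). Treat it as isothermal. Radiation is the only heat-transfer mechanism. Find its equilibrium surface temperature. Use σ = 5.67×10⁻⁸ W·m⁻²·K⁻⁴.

T ≈ 210 K

At equilibrium, absorbed power = emitted power.
Absorbing cross-section = πr² = 2.534×10⁷ m²; emitting surface = 4πr² = 1.014×10⁸ m² (ratio 4).
(1−a)S·A_cross = εσ·A_surf·T⁴  ⇒  T⁴ = (1−a)S/(4σ).
T⁴ = 0.840·524/(4·5.67×10⁻⁸) = 1.941×10⁹ K⁴.
T = (1.941×10⁹)^(1/4).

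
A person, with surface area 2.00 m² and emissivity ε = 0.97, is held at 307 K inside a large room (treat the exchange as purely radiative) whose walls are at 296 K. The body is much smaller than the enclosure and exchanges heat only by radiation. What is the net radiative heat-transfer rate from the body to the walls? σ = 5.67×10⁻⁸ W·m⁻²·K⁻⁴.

For a small grey body in a large enclosure: P_net = εσA(T_body⁴ − T_wall⁴).
A = 2.00 m²; T_body⁴ − T_wall⁴ = 8.883×10⁹ − 7.677×10⁹ = 1.206×10⁹ K⁴.
|P_net| = 0.97·5.67×10⁻⁸·2.000·1.206×10⁹.

P_net ≈ 133 W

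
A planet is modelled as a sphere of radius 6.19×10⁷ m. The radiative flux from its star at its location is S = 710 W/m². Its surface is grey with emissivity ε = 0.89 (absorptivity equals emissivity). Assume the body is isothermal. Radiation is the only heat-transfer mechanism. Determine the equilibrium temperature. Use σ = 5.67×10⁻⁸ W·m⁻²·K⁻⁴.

At equilibrium, absorbed power = emitted power.
Absorbing cross-section = πr² = 1.204×10¹⁶ m²; emitting surface = 4πr² = 4.815×10¹⁶ m² (ratio 4).
εS·A_cross = εσ·A_surf·T⁴  ⇒  T⁴ = S/(4σ)   (ε cancels).
T⁴ = 710/(4·5.67×10⁻⁸) = 3.131×10⁹ K⁴.
T = (3.131×10⁹)^(1/4).

T ≈ 237 K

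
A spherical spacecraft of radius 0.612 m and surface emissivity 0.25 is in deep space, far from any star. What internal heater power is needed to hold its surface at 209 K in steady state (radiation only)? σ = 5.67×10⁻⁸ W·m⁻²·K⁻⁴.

P ≈ 127 W

P = εσ·4πr²·T⁴.
4πr² = 4.707 m²; T⁴ = 1.908×10⁹ K⁴.
P = 0.25·5.67×10⁻⁸·4.707·1.908×10⁹.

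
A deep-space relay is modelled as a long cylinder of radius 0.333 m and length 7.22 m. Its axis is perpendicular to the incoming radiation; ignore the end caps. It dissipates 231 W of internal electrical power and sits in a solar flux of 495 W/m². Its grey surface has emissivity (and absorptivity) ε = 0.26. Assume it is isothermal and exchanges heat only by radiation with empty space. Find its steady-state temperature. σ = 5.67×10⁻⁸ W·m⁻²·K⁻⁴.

At steady state, absorbed solar power + internal power = radiated power.
Absorbed: α·S·A_cross = 0.26·495·4.809 = 618.9 W (cross-section 2rL).
Total input = 618.9 + 231 = 849.9 W.
Radiated: εσ·A_surf·T⁴ with A_surf = 2πrL = 15.11 m².
T⁴ = 849.9/(0.26·5.67×10⁻⁸·15.11) = 3.816×10⁹ K⁴.

T ≈ 249 K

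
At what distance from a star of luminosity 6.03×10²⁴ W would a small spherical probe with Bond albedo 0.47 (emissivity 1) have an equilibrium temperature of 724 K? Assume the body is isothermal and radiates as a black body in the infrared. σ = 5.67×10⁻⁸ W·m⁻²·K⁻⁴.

For an isothermal black-emitting sphere, (1−a)S·πr² = σ·4πr²·T⁴ ⇒ S = 4σT⁴/(1−a).
S = 4·5.67×10⁻⁸·(724)⁴/0.530 = 1.176×10⁵ W/m².
Flux falls as S = L/(4πd²), so d = √(L/(4πS)) = √(6.03×10²⁴/(4π·1.176×10⁵)).

d ≈ 2.02×10⁹ m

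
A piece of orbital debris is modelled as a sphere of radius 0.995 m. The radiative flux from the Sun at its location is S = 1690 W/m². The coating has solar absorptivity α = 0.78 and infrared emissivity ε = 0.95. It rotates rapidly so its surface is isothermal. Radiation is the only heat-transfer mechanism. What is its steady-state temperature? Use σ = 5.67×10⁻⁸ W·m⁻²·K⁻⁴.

T ≈ 280 K

At equilibrium, absorbed power = emitted power.
Absorbing cross-section = πr² = 3.110 m²; emitting surface = 4πr² = 12.44 m² (ratio 4).
αS·A_cross = εσ·A_surf·T⁴  ⇒  T⁴ = αS/(ε·4σ).
T⁴ = 0.780·1690/(0.95·4·5.67×10⁻⁸) = 6.118×10⁹ K⁴.
T = (6.118×10⁹)^(1/4).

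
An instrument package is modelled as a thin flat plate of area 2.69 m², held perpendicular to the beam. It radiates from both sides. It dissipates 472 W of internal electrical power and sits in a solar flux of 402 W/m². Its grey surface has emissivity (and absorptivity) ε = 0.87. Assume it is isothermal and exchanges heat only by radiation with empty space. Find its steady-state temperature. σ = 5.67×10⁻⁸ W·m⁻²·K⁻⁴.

T ≈ 270 K

At steady state, absorbed solar power + internal power = radiated power.
Absorbed: α·S·A_cross = 0.87·402·2.690 = 940.8 W (cross-section A).
Total input = 940.8 + 472 = 1413 W.
Radiated: εσ·A_surf·T⁴ with A_surf = 2A = 5.380 m².
T⁴ = 1413/(0.87·5.67×10⁻⁸·5.380) = 5.323×10⁹ K⁴.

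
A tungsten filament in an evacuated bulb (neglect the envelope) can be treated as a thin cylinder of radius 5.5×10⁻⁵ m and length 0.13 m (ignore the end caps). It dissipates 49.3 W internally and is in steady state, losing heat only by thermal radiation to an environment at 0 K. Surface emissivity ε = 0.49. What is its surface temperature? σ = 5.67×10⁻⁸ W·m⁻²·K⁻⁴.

T ≈ 2510 K

Steady state: internal power = radiated power, P = εσA T⁴.
Radiating area A = 2πrL = 4.492×10⁻⁵ m².
T⁴ = P/(εσA) = 49.3/(0.49·5.67×10⁻⁸·4.492×10⁻⁵) = 3.950×10¹³ K⁴.
T = (3.950×10¹³)^(1/4).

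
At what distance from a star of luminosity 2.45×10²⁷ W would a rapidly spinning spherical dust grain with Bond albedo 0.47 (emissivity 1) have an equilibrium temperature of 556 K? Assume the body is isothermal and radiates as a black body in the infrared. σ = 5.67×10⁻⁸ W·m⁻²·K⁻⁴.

d ≈ 6.90×10¹⁰ m

For an isothermal black-emitting sphere, (1−a)S·πr² = σ·4πr²·T⁴ ⇒ S = 4σT⁴/(1−a).
S = 4·5.67×10⁻⁸·(556)⁴/0.530 = 40890 W/m².
Flux falls as S = L/(4πd²), so d = √(L/(4πS)) = √(2.45×10²⁷/(4π·40890)).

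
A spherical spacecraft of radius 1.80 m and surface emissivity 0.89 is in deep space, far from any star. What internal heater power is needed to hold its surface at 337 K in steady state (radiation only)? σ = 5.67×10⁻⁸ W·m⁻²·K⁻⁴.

P ≈ 26500 W

P = εσ·4πr²·T⁴.
4πr² = 40.72 m²; T⁴ = 1.290×10¹⁰ K⁴.
P = 0.89·5.67×10⁻⁸·40.72·1.290×10¹⁰.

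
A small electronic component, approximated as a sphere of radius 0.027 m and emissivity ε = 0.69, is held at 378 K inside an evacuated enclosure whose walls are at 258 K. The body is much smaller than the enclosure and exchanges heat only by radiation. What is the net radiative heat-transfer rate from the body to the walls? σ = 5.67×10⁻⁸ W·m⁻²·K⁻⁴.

For a small grey body in a large enclosure: P_net = εσA(T_body⁴ − T_wall⁴).
A = 4πr² = 0.009161 m²; T_body⁴ − T_wall⁴ = 2.042×10¹⁰ − 4.431×10⁹ = 1.599×10¹⁰ K⁴.
|P_net| = 0.69·5.67×10⁻⁸·0.009161·1.599×10¹⁰.

P_net ≈ 5.73 W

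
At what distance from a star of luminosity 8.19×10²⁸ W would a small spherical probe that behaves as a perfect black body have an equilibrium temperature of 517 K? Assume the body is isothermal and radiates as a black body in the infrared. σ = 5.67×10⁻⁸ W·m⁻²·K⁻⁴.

For an isothermal black-emitting sphere, (1−a)S·πr² = σ·4πr²·T⁴ ⇒ S = 4σT⁴/(1−a).
S = 4·5.67×10⁻⁸·(517)⁴/1.00 = 16200 W/m².
Flux falls as S = L/(4πd²), so d = √(L/(4πS)) = √(8.19×10²⁸/(4π·16200)).

d ≈ 6.34×10¹¹ m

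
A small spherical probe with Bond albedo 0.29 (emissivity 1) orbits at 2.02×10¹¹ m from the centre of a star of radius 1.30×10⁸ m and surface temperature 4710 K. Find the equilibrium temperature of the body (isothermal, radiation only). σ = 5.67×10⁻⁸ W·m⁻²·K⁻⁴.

T ≈ 77.6 K

The star's surface emits σT_*⁴; at distance d the flux is S = σT_*⁴(R_*/d)².
S = 5.67×10⁻⁸·(4710)⁴·(1.30×10⁸/2.02×10¹¹)² = 11.56 W/m².
For an isothermal sphere T⁴ = (1−a)S/(4σ) = 3.618×10⁷ K⁴.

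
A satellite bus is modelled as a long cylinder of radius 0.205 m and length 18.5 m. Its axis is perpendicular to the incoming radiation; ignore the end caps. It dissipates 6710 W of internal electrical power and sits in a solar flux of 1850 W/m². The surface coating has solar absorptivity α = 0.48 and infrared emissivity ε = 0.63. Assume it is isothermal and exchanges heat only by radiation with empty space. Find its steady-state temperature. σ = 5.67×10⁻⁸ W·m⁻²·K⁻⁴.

T ≈ 355 K

At steady state, absorbed solar power + internal power = radiated power.
Absorbed: α·S·A_cross = 0.48·1850·7.585 = 6735 W (cross-section 2rL).
Total input = 6735 + 6710 = 13450 W.
Radiated: εσ·A_surf·T⁴ with A_surf = 2πrL = 23.83 m².
T⁴ = 13450/(0.63·5.67×10⁻⁸·23.83) = 1.580×10¹⁰ K⁴.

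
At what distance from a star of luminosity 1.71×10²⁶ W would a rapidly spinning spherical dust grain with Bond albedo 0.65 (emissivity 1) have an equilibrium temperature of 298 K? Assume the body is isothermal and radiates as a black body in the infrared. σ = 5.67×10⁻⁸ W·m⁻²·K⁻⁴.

d ≈ 5.16×10¹⁰ m

For an isothermal black-emitting sphere, (1−a)S·πr² = σ·4πr²·T⁴ ⇒ S = 4σT⁴/(1−a).
S = 4·5.67×10⁻⁸·(298)⁴/0.350 = 5110 W/m².
Flux falls as S = L/(4πd²), so d = √(L/(4πS)) = √(1.71×10²⁶/(4π·5110)).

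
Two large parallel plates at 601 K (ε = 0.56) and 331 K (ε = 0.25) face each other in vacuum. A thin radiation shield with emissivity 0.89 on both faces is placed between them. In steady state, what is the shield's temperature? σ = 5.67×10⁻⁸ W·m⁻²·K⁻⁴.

T_s ≈ 552 K

In steady state the net flux on the hot side equals that on the cold side.
σ(T₁⁴−T_s⁴)/D₁ = σ(T_s⁴−T₂⁴)/D₂, with D₁ = 1/ε₁+1/ε_s−1 = 1.909, D₂ = 1/ε_s+1/ε₂−1 = 4.124.
Solve for T_s⁴: T_s⁴ = (D₂·T₁⁴ + D₁·T₂⁴)/(D₁+D₂) = 9.297×10¹⁰ K⁴.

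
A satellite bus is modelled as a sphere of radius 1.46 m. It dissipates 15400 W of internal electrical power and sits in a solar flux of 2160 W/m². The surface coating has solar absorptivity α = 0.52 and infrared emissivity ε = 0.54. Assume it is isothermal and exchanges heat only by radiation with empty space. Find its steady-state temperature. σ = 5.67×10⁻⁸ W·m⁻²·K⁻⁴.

T ≈ 409 K

At steady state, absorbed solar power + internal power = radiated power.
Absorbed: α·S·A_cross = 0.52·2160·6.697 = 7522 W (cross-section πr²).
Total input = 7522 + 15400 = 22920 W.
Radiated: εσ·A_surf·T⁴ with A_surf = 4πr² = 26.79 m².
T⁴ = 22920/(0.54·5.67×10⁻⁸·26.79) = 2.795×10¹⁰ K⁴.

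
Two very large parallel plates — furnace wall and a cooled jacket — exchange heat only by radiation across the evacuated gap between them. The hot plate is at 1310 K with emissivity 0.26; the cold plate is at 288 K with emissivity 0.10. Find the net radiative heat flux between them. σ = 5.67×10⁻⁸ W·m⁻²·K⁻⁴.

For two infinite grey parallel plates, q = σ(T₁⁴ − T₂⁴)/(1/ε₁ + 1/ε₂ − 1).
T₁⁴ − T₂⁴ = 2.945×10¹² − 6.880×10⁹ = 2.938×10¹² K⁴.
1/ε₁ + 1/ε₂ − 1 = 3.846 + 10.00 − 1 = 12.85.
q = 5.67×10⁻⁸ × 2.938×10¹² / 12.85.

q ≈ 13000 W/m²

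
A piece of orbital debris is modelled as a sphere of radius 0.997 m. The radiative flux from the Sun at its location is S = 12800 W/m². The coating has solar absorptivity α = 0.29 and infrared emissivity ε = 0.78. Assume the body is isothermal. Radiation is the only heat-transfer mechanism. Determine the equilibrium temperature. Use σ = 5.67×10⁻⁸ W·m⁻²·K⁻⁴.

At equilibrium, absorbed power = emitted power.
Absorbing cross-section = πr² = 3.123 m²; emitting surface = 4πr² = 12.49 m² (ratio 4).
αS·A_cross = εσ·A_surf·T⁴  ⇒  T⁴ = αS/(ε·4σ).
T⁴ = 0.290·12800/(0.78·4·5.67×10⁻⁸) = 2.098×10¹⁰ K⁴.
T = (2.098×10¹⁰)^(1/4).

T ≈ 381 K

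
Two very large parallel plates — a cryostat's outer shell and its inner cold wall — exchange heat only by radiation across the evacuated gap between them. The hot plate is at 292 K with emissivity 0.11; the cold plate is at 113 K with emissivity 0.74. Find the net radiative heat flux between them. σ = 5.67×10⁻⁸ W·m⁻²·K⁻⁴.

q ≈ 42.7 W/m²

For two infinite grey parallel plates, q = σ(T₁⁴ − T₂⁴)/(1/ε₁ + 1/ε₂ − 1).
T₁⁴ − T₂⁴ = 7.270×10⁹ − 1.630×10⁸ = 7.107×10⁹ K⁴.
1/ε₁ + 1/ε₂ − 1 = 9.091 + 1.351 − 1 = 9.442.
q = 5.67×10⁻⁸ × 7.107×10⁹ / 9.442.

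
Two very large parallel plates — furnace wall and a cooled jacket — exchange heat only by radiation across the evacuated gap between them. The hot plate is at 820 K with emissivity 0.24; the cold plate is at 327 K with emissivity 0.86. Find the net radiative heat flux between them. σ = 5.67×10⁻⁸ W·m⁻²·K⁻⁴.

For two infinite grey parallel plates, q = σ(T₁⁴ − T₂⁴)/(1/ε₁ + 1/ε₂ − 1).
T₁⁴ − T₂⁴ = 4.521×10¹¹ − 1.143×10¹⁰ = 4.407×10¹¹ K⁴.
1/ε₁ + 1/ε₂ − 1 = 4.167 + 1.163 − 1 = 4.329.
q = 5.67×10⁻⁸ × 4.407×10¹¹ / 4.329.

q ≈ 5770 W/m²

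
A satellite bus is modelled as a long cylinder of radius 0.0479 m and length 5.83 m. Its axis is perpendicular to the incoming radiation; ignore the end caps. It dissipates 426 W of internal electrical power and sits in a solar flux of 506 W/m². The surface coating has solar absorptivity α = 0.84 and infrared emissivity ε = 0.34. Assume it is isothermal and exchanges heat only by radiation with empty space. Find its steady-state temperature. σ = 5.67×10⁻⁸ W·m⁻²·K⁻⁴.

At steady state, absorbed solar power + internal power = radiated power.
Absorbed: α·S·A_cross = 0.84·506·0.5585 = 237.4 W (cross-section 2rL).
Total input = 237.4 + 426 = 663.4 W.
Radiated: εσ·A_surf·T⁴ with A_surf = 2πrL = 1.755 m².
T⁴ = 663.4/(0.34·5.67×10⁻⁸·1.755) = 1.961×10¹⁰ K⁴.

T ≈ 374 K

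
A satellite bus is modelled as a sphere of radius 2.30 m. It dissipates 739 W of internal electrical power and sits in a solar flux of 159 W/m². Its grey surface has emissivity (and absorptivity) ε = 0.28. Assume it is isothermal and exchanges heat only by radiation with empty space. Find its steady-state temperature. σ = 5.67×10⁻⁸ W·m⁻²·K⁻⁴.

At steady state, absorbed solar power + internal power = radiated power.
Absorbed: α·S·A_cross = 0.28·159·16.62 = 739.9 W (cross-section πr²).
Total input = 739.9 + 739 = 1479 W.
Radiated: εσ·A_surf·T⁴ with A_surf = 4πr² = 66.48 m².
T⁴ = 1479/(0.28·5.67×10⁻⁸·66.48) = 1.401×10⁹ K⁴.

T ≈ 193 K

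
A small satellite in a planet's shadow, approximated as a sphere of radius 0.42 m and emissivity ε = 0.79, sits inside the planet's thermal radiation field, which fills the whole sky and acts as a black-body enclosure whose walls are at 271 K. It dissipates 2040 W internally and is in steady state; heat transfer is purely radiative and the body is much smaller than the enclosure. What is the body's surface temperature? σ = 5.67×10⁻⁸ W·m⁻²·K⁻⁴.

For a small grey body in a large enclosure, net radiated power = εσA(T⁴ − T_w⁴).
Steady state: P = εσA(T⁴ − T_w⁴) with A = 4πr² = 2.217 m².
T⁴ = P/(εσA) + T_w⁴ = 2040/(0.79·5.67×10⁻⁸·2.217) + (271)⁴
    = 2.055×10¹⁰ + 5.394×10⁹ = 2.594×10¹⁰ K⁴.

T ≈ 401 K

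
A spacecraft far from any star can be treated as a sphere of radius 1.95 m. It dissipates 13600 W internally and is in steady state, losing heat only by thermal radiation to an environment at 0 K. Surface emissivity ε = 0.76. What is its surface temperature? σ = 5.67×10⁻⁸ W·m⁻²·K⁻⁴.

Steady state: internal power = radiated power, P = εσA T⁴.
Radiating area A = 4πr² = 47.78 m².
T⁴ = P/(εσA) = 13600/(0.76·5.67×10⁻⁸·47.78) = 6.605×10⁹ K⁴.
T = (6.605×10⁹)^(1/4).

T ≈ 285 K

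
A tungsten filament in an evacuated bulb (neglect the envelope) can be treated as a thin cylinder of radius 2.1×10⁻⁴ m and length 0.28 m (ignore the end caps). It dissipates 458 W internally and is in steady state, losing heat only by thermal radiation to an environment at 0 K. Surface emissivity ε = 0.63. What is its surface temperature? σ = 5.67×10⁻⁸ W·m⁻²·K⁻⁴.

T ≈ 2430 K

Steady state: internal power = radiated power, P = εσA T⁴.
Radiating area A = 2πrL = 3.695×10⁻⁴ m².
T⁴ = P/(εσA) = 458/(0.63·5.67×10⁻⁸·3.695×10⁻⁴) = 3.470×10¹³ K⁴.
T = (3.470×10¹³)^(1/4).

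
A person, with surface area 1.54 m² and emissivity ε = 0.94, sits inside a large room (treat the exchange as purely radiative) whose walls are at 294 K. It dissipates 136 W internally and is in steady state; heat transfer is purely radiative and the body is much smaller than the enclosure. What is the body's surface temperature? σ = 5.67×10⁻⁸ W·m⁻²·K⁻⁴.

For a small grey body in a large enclosure, net radiated power = εσA(T⁴ − T_w⁴).
Steady state: P = εσA(T⁴ − T_w⁴) with A = 1.54 m².
T⁴ = P/(εσA) + T_w⁴ = 136/(0.94·5.67×10⁻⁸·1.540) + (294)⁴
    = 1.657×10⁹ + 7.471×10⁹ = 9.128×10⁹ K⁴.

T ≈ 309 K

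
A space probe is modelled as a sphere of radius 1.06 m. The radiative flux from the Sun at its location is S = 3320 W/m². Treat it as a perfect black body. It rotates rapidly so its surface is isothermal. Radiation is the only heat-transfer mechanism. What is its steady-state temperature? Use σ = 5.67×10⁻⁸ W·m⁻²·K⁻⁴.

T ≈ 348 K

At equilibrium, absorbed power = emitted power.
Absorbing cross-section = πr² = 3.530 m²; emitting surface = 4πr² = 14.12 m² (ratio 4).
S·A_cross = εσ·A_surf·T⁴  ⇒  T⁴ = S/(4σ).
T⁴ = 1.00·3320/(4·5.67×10⁻⁸) = 1.464×10¹⁰ K⁴.
T = (1.464×10¹⁰)^(1/4).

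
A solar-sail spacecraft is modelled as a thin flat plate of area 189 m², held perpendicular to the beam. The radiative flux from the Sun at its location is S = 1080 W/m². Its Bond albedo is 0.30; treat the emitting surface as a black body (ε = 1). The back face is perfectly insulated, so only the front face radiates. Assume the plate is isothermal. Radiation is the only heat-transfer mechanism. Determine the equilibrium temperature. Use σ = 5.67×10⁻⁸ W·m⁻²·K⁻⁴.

At equilibrium, absorbed power = emitted power.
Absorbing cross-section = A = 189.0 m²; emitting surface = A = 189.0 m² (ratio 1).
(1−a)S·A_cross = εσ·A_surf·T⁴  ⇒  T⁴ = (1−a)S/(1σ).
T⁴ = 0.700·1080/(1·5.67×10⁻⁸) = 1.333×10¹⁰ K⁴.
T = (1.333×10¹⁰)^(1/4).

T ≈ 340 K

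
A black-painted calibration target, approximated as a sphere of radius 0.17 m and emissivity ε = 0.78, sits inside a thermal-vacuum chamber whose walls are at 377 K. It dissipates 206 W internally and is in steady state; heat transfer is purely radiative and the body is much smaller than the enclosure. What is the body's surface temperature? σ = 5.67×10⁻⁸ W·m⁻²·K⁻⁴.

For a small grey body in a large enclosure, net radiated power = εσA(T⁴ − T_w⁴).
Steady state: P = εσA(T⁴ − T_w⁴) with A = 4πr² = 0.3632 m².
T⁴ = P/(εσA) + T_w⁴ = 206/(0.78·5.67×10⁻⁸·0.3632) + (377)⁴
    = 1.283×10¹⁰ + 2.020×10¹⁰ = 3.303×10¹⁰ K⁴.

T ≈ 426 K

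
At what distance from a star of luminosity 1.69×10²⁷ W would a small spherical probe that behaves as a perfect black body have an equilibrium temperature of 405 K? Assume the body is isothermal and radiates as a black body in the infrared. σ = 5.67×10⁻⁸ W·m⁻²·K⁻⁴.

For an isothermal black-emitting sphere, (1−a)S·πr² = σ·4πr²·T⁴ ⇒ S = 4σT⁴/(1−a).
S = 4·5.67×10⁻⁸·(405)⁴/1.00 = 6102 W/m².
Flux falls as S = L/(4πd²), so d = √(L/(4πS)) = √(1.69×10²⁷/(4π·6102)).

d ≈ 1.48×10¹¹ m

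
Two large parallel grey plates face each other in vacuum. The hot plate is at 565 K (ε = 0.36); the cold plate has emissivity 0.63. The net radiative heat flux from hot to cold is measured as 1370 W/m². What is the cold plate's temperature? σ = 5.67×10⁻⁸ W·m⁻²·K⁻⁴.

T₂ ≈ 379 K

q = σ(T₁⁴ − T₂⁴)/(1/ε₁ + 1/ε₂ − 1); denominator = 3.365.
T₂⁴ = T₁⁴ − q·(1/ε₁+1/ε₂−1)/σ = 1.019×10¹¹ − 1370·3.365/5.67×10⁻⁸
    = 2.060×10¹⁰ K⁴.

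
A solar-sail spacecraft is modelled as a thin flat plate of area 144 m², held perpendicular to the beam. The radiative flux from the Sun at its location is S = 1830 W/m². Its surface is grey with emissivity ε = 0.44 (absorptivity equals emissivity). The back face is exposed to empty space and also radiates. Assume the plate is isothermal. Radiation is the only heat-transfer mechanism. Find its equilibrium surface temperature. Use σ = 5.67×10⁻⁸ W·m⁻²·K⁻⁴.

T ≈ 356 K

At equilibrium, absorbed power = emitted power.
Absorbing cross-section = A = 144.0 m²; emitting surface = 2A = 288.0 m² (ratio 2).
εS·A_cross = εσ·A_surf·T⁴  ⇒  T⁴ = S/(2σ)   (ε cancels).
T⁴ = 1830/(2·5.67×10⁻⁸) = 1.614×10¹⁰ K⁴.
T = (1.614×10¹⁰)^(1/4).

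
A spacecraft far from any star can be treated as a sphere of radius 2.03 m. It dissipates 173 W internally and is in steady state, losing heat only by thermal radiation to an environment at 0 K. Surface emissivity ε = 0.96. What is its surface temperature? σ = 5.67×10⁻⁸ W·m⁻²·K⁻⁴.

Steady state: internal power = radiated power, P = εσA T⁴.
Radiating area A = 4πr² = 51.78 m².
T⁴ = P/(εσA) = 173/(0.96·5.67×10⁻⁸·51.78) = 6.137×10⁷ K⁴.
T = (6.137×10⁷)^(1/4).

T ≈ 88.5 K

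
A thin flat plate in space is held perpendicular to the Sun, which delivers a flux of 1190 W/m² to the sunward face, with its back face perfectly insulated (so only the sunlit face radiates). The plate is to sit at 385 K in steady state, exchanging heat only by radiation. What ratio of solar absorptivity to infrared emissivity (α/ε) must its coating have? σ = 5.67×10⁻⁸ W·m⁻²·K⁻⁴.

α/ε ≈ 1.05

Balance: αS·A = εσ·1A·T⁴ ⇒ α/ε = σT⁴/S.
α/ε = 5.67×10⁻⁸·(385)⁴/1190 = 5.67×10⁻⁸·2.197×10¹⁰/1190.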